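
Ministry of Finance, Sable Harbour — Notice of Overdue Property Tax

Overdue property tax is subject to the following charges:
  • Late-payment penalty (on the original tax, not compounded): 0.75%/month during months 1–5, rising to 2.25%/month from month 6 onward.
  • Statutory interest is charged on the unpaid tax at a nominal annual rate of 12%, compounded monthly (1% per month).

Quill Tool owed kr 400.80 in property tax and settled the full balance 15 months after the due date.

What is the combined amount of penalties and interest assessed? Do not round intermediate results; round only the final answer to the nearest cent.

kr 169.73

Penalty, months 1–5: 5 × 0.75% × kr 400.80 = kr 15.03
Penalty, months 6–15: 10 × 2.25% × kr 400.80 = kr 90.18
Interest: kr 400.80 × ((1 + 0.01)^15 − 1) = kr 400.80 × 0.1609690… = kr 64.5164…
Penalties + interest = kr 105.2100 + kr 64.5164… = kr 169.73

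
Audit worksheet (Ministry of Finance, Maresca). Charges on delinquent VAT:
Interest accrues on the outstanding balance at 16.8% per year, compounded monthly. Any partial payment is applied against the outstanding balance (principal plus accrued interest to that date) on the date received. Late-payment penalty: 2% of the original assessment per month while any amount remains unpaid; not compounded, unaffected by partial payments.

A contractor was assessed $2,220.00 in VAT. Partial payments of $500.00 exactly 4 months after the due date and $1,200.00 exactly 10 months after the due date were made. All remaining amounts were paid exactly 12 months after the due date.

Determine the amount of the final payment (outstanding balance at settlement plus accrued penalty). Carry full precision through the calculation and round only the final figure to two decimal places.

Monthly rate = 16.8% ÷ 12 = 1.4%
Balance at month 4: $2,220.0000 × (1 + 0.014)^4 = $2,346.9552…
After $500.00 payment: $2,346.9552… − $500.00 = $1,846.9552…
Balance at month 10: $1,846.9552… × (1 + 0.014)^6 = $2,007.6319…
After $1,200.00 payment: $2,007.6319… − $1,200.00 = $807.6319…
Balance at month 12: $807.6319… × (1 + 0.014)^2 = $830.4039…
Penalty: 12 × 2% × $2,220.00 = $532.80
Final settlement = outstanding balance + penalty = $830.4039… + $532.80 = $1,363.20

$1,363.20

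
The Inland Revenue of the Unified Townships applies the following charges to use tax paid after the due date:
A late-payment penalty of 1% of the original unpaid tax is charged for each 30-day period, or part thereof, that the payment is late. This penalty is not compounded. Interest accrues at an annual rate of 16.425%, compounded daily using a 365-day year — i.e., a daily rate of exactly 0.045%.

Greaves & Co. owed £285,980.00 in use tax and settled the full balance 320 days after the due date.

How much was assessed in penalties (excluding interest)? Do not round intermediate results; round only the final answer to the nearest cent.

Penalty periods: ⌈320/30⌉ = 11; penalty = 11 × 1% × £285,980.00 = £31,457.80

£31,457.80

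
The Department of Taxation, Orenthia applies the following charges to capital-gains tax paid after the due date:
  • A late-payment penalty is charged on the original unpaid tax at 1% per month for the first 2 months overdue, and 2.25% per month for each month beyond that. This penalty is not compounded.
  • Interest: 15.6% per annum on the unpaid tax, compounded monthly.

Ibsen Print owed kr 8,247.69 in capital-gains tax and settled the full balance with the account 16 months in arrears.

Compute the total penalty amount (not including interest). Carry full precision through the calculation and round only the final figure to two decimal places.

Penalty, months 1–2: 2 × 1% × kr 8,247.69 = kr 164.95…
Penalty, months 3–16: 14 × 2.25% × kr 8,247.69 = kr 2,598.02…
Total penalty = kr 164.95… + kr 2,598.02… = kr 2,762.98

kr 2,762.98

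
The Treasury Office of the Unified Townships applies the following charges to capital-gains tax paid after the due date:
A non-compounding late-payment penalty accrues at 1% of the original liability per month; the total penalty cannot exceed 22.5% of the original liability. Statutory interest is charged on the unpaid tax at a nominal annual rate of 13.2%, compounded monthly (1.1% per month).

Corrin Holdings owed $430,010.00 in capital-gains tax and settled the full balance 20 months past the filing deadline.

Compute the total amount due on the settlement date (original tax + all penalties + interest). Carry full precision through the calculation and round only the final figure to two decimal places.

Penalty: 20 × 1% × $430,010.00 = $86,002.00 (below the 22.5% cap of $96,752.25)
Interest: $430,010.00 × ((1 + 0.011)^20 − 1) = $430,010.00 × 0.2445808… = $105,172.2082…
Total = $430,010.00 + $86,002.0000 + $105,172.2082… = $621,184.21

$621,184.21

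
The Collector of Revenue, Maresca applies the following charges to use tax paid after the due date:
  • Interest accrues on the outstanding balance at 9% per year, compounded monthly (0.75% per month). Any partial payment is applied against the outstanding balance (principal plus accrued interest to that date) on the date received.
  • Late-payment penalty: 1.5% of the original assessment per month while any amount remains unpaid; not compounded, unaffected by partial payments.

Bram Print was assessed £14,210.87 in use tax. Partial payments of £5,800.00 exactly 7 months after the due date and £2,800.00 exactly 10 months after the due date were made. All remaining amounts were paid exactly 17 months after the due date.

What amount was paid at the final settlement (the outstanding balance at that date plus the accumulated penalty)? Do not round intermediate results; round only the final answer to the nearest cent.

£10,559.10

Balance at month 7: £14,210.8700 × (1 + 0.0075)^7 = £14,973.9387…
After £5,800.00 payment: £14,973.9387… − £5,800.00 = £9,173.9387…
Balance at month 10: £9,173.9387… × (1 + 0.0075)^3 = £9,381.9043…
After £2,800.00 payment: £9,381.9043… − £2,800.00 = £6,581.9043…
Balance at month 17: £6,581.9043… × (1 + 0.0075)^7 = £6,935.3270…
Penalty: 17 × 1.5% × £14,210.87 = £3,623.77…
Final settlement = outstanding balance + penalty = £6,935.3270… + £3,623.77… = £10,559.10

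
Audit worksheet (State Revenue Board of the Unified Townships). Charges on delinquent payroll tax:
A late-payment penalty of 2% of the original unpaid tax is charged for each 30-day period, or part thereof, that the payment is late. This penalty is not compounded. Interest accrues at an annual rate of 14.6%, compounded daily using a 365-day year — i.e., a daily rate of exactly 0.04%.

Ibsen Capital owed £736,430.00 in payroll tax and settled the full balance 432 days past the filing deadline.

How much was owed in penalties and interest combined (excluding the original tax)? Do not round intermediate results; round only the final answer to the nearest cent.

£359,810.34

Penalty periods: ⌈432/30⌉ = 15; penalty = 15 × 2% × £736,430.00 = £220,929.00
Interest: £736,430.00 × ((1 + 0.0004)^432 − 1) = £736,430.00 × 0.18858729… = £138,881.3367…
Penalties + interest = £220,929.0000 + £138,881.3367… = £359,810.34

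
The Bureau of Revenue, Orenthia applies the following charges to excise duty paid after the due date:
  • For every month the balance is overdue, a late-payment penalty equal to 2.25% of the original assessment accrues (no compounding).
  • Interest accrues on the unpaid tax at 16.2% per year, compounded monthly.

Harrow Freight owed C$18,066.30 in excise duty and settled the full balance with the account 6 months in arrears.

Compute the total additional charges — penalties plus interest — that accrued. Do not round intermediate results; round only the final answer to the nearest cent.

Late-payment penalty = 2.25% × C$18,066.30 × 6 mo = C$2,438.95…
Interest (16.2%/yr ÷ 12 = 1.35%/month): C$18,066.30 × ((1 + 0.0135)^6 − 1) = C$1,513.6571…
Penalties + interest = C$2,438.9505 + C$1,513.6571… = C$3,952.61

C$3,952.61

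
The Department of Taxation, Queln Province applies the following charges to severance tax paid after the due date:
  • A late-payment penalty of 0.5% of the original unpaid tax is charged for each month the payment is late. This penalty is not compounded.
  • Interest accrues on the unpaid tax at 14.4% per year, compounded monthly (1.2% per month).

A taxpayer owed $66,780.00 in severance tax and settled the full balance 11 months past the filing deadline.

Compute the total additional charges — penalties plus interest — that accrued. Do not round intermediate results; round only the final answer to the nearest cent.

$13,036.26

Late-payment penalty: 11 × 0.5% × $66,780.00 = $3,672.90
Interest: $66,780.00 × ((1 + 0.012)^11 − 1) = $66,780.00 × 0.1402121… = $9,363.3627…
Penalties + interest = $3,672.9000 + $9,363.3627… = $13,036.26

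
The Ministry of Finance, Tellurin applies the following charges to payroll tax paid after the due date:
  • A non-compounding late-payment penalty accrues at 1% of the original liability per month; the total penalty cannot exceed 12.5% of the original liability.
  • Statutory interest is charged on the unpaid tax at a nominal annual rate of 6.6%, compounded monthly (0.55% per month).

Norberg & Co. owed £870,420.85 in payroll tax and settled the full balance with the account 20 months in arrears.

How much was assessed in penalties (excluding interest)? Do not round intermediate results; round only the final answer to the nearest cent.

Penalty (uncapped): 20 × 1% × £870,420.85 = £174,084.17; cap = 12.5% × £870,420.85 = £108,802.61… → penalty = £108,802.61…

£108,802.61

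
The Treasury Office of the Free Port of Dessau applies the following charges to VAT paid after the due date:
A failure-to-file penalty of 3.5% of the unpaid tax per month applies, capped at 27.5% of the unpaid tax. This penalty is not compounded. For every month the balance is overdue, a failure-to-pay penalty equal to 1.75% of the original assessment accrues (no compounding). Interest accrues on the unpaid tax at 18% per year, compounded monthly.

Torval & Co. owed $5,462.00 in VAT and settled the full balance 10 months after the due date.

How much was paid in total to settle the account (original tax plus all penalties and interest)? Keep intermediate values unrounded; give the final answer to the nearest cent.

$8,796.77

Failure-to-file: 10 × 3.5% × $5,462.00 = $1,911.70, capped at 27.5% × $5,462.00 = $1,502.05
Failure-to-pay penalty = 1.75% × $5,462.00 × 10 mo = $955.85
Interest (18%/yr ÷ 12 = 1.5%/month): $5,462.00 × ((1 + 0.015)^10 − 1) = $876.8740…
Total = $5,462.00 + $2,457.9000 + $876.8740… = $8,796.77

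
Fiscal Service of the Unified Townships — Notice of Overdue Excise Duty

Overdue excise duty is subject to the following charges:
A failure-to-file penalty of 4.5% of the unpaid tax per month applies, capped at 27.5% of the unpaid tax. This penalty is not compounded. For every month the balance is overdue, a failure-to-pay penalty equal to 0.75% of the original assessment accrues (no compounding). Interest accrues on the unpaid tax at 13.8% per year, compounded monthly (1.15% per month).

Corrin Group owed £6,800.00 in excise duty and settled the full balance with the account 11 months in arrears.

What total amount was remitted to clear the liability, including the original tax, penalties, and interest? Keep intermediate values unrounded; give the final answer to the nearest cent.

£10,142.41

Failure-to-file: 11 × 4.5% × £6,800.00 = £3,366.00, capped at 27.5% × £6,800.00 = £1,870.00
Failure-to-pay penalty: 11 × 0.75% × £6,800.00 = £561.00
Interest: £6,800.00 × ((1 + 0.0115)^11 − 1) = £6,800.00 × 0.1340306… = £911.4078…
Total = £6,800.00 + £2,431.0000 + £911.4078… = £10,142.41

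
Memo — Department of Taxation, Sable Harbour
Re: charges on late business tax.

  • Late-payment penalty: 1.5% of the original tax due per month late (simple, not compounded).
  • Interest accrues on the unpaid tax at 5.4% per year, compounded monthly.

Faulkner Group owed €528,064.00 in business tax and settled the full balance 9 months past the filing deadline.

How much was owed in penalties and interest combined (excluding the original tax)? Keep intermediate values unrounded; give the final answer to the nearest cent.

Late-payment penalty: 9 × 1.5% × €528,064.00 = €71,288.64
Interest (5.4%/yr ÷ 12 = 0.45%/month): €528,064.00 × ((1 + 0.0045)^9 − 1) = €21,775.6201…
Penalties + interest = €71,288.6400 + €21,775.6201… = €93,064.26

€93,064.26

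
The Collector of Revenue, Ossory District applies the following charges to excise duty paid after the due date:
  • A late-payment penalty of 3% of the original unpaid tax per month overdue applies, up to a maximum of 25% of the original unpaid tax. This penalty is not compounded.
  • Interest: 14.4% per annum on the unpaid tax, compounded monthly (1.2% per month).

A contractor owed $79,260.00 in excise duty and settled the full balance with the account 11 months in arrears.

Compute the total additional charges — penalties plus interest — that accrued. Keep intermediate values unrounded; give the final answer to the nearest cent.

Penalty (uncapped): 11 × 3% × $79,260.00 = $26,155.80; cap = 25% × $79,260.00 = $19,815.00 → penalty = $19,815.00
Interest: $79,260.00 × ((1 + 0.012)^11 − 1) = $79,260.00 × 0.1402121… = $11,113.2094…
Penalties + interest = $19,815.0000 + $11,113.2094… = $30,928.21

$30,928.21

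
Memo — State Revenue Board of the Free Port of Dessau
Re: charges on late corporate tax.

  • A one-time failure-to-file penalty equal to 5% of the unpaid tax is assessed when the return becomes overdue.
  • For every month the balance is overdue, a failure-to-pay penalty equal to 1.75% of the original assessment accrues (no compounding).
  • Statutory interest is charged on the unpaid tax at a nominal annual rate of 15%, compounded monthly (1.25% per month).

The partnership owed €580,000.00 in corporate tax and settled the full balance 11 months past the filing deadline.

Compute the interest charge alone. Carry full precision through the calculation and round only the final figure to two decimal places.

Interest: €580,000.00 × ((1 + 0.0125)^11 − 1) = €580,000.00 × 0.1464242… = €84,926.0447…

€84,926.04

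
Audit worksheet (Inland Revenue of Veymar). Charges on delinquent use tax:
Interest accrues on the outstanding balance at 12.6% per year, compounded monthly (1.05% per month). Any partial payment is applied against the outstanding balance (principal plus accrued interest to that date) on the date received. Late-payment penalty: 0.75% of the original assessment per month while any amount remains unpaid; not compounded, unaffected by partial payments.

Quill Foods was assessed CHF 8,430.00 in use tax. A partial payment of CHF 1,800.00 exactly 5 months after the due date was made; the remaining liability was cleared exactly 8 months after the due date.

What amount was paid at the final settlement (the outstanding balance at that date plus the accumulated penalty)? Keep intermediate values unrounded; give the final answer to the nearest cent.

Balance at month 5: CHF 8,430.0000 × (1 + 0.0105)^5 = CHF 8,881.9672…
After CHF 1,800.00 payment: CHF 8,881.9672… − CHF 1,800.00 = CHF 7,081.9672…
Balance at month 8: CHF 7,081.9672… × (1 + 0.0105)^3 = CHF 7,307.3997…
Penalty: 8 × 0.75% × CHF 8,430.00 = CHF 505.80
Final settlement = outstanding balance + penalty = CHF 7,307.3997… + CHF 505.80 = CHF 7,813.20

CHF 7,813.20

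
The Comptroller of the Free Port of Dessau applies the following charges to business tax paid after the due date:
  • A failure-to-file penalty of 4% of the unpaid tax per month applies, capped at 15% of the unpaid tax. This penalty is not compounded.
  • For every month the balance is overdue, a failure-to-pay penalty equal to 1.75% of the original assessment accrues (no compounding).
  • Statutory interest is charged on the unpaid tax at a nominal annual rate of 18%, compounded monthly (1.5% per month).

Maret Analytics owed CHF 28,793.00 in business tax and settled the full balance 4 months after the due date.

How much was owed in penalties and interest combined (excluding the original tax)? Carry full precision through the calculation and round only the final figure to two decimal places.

CHF 8,101.30

Failure-to-file: 4 × 4% × CHF 28,793.00 = CHF 4,606.88, capped at 15% × CHF 28,793.00 = CHF 4,318.95
Failure-to-pay penalty: 4 × 1.75% × CHF 28,793.00 = CHF 2,015.51
Interest: CHF 28,793.00 × ((1 + 0.015)^4 − 1) = CHF 28,793.00 × 0.0613636… = CHF 1,766.8407…
Penalties + interest = CHF 6,334.4600 + CHF 1,766.8407… = CHF 8,101.30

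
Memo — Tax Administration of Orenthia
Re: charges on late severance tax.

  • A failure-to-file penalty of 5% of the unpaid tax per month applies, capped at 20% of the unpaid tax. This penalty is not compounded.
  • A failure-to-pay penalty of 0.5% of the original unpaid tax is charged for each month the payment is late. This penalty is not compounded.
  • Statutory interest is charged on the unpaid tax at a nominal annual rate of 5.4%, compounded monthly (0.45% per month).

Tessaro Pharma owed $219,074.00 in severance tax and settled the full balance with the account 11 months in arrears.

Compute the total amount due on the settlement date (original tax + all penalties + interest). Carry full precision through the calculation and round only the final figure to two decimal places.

$286,029.35

Failure-to-file: 11 × 5% × $219,074.00 = $120,490.70, capped at 20% × $219,074.00 = $43,814.80
Failure-to-pay penalty: 11 × 0.5% × $219,074.00 = $12,049.07
Interest: $219,074.00 × ((1 + 0.0045)^11 − 1) = $219,074.00 × 0.0506289… = $11,091.4804…
Total = $219,074.00 + $55,863.8700 + $11,091.4804… = $286,029.35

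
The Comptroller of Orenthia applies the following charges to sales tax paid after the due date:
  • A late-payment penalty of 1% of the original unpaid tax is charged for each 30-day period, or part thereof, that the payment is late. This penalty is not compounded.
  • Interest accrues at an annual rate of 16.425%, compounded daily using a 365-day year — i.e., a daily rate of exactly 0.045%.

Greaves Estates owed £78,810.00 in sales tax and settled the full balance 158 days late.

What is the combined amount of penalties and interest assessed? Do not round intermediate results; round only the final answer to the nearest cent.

£10,534.64

Penalty periods: ⌈158/30⌉ = 6; penalty = 6 × 1% × £78,810.00 = £4,728.60
Interest: £78,810.00 × ((1 + 0.00045)^158 − 1) = £78,810.00 × 0.07367142… = £5,806.0445…
Penalties + interest = £4,728.6000 + £5,806.0445… = £10,534.64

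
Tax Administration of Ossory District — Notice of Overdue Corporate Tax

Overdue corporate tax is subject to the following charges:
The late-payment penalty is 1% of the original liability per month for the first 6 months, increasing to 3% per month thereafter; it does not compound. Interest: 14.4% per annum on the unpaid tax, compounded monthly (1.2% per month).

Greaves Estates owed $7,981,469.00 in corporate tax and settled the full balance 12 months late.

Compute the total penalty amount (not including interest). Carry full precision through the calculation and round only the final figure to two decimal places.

$1,915,552.56

Penalty, months 1–6: 6 × 1% × $7,981,469.00 = $478,888.14
Penalty, months 7–12: 6 × 3% × $7,981,469.00 = $1,436,664.42
Total penalty = $478,888.14 + $1,436,664.42 = $1,915,552.56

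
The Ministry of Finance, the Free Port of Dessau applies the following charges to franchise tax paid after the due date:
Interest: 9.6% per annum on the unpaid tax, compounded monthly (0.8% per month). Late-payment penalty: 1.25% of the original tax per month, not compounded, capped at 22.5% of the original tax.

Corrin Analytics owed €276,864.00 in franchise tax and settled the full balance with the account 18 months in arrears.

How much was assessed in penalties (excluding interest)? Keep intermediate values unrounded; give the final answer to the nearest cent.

€62,294.40

Penalty (uncapped): 18 × 1.25% × €276,864.00 = €62,294.40; cap = 22.5% × €276,864.00 = €62,294.40 → penalty = €62,294.40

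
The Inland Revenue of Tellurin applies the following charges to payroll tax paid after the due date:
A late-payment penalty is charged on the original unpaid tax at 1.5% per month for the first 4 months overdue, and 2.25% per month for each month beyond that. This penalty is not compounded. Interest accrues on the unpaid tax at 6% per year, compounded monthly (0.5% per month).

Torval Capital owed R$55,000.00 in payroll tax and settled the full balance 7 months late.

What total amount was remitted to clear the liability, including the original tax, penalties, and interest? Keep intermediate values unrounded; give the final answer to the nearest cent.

R$63,966.62

Penalty, months 1–4: 4 × 1.5% × R$55,000.00 = R$3,300.00
Penalty, months 5–7: 3 × 2.25% × R$55,000.00 = R$3,712.50
Interest: R$55,000.00 × ((1 + 0.005)^7 − 1) = R$55,000.00 × 0.0355294… = R$1,954.1168…
Total = R$55,000.00 + R$7,012.5000 + R$1,954.1168… = R$63,966.62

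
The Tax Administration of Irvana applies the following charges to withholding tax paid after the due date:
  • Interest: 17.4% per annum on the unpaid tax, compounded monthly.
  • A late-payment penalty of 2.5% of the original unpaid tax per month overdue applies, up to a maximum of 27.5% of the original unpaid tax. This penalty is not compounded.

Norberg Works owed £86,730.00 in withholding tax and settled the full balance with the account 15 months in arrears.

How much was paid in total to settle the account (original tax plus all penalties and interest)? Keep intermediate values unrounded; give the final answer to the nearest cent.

Penalty (uncapped): 15 × 2.5% × £86,730.00 = £32,523.75; cap = 27.5% × £86,730.00 = £23,850.75 → penalty = £23,850.75
Interest (17.4%/yr ÷ 12 = 1.45%/month): £86,730.00 × ((1 + 0.0145)^15 − 1) = £20,904.1578…
Total = £86,730.00 + £23,850.7500 + £20,904.1578… = £131,484.91

£131,484.91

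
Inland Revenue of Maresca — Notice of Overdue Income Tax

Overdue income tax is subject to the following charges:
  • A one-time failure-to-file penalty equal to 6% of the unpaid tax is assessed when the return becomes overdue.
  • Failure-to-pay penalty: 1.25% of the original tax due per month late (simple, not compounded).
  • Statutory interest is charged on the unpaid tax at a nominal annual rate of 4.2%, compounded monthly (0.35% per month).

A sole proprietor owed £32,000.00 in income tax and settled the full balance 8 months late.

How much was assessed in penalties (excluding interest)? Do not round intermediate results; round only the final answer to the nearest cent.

Failure-to-file penalty: 6% × £32,000.00 = £1,920.00
Failure-to-pay penalty = 1.25% × £32,000.00 × 8 mo = £3,200.00
Total penalty = £1,920.00 + £3,200.00 = £5,120.00

£5,120.00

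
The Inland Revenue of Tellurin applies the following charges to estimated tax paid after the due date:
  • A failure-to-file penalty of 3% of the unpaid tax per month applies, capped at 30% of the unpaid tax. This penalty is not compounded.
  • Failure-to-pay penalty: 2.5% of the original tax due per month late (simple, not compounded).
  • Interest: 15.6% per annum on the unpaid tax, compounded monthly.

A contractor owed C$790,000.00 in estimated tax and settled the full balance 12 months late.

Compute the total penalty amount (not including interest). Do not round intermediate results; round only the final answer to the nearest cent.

C$474,000.00

Failure-to-file: 12 × 3% × C$790,000.00 = C$284,400.00, capped at 30% × C$790,000.00 = C$237,000.00
Failure-to-pay penalty: 12 × 2.5% × C$790,000.00 = C$237,000.00
Total penalty = C$237,000.00 + C$237,000.00 = C$474,000.00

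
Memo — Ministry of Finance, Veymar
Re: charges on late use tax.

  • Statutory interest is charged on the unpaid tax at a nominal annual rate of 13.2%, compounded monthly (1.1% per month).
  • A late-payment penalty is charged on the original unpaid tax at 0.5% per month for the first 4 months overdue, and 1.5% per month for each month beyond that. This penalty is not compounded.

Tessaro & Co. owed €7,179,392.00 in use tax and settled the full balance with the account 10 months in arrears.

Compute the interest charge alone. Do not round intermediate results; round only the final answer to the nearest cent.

€829,993.97

Interest: €7,179,392.00 × ((1 + 0.011)^10 − 1) = €7,179,392.00 × 0.1156078… = €829,993.9698…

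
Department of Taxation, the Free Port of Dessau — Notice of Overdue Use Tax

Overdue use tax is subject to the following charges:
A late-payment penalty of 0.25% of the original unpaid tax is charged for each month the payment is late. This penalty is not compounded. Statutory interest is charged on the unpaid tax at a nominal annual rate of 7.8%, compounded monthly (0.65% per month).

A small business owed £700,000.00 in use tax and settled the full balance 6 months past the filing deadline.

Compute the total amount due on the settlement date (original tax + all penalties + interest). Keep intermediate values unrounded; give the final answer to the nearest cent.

Late-payment penalty: 6 × 0.25% × £700,000.00 = £10,500.00
Interest: £700,000.00 × ((1 + 0.0065)^6 − 1) = £700,000.00 × 0.0396393… = £27,747.4885…
Total = £700,000.00 + £10,500.0000 + £27,747.4885… = £738,247.49

£738,247.49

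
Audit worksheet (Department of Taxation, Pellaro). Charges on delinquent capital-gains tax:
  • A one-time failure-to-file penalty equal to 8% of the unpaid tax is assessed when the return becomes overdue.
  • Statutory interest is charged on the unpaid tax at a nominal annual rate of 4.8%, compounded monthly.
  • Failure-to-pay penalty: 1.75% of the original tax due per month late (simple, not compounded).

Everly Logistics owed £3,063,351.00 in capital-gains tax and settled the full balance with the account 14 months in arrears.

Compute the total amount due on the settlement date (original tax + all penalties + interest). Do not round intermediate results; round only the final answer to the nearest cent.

Failure-to-file penalty: 8% × £3,063,351.00 = £245,068.08
Failure-to-pay penalty = 1.75% × £3,063,351.00 × 14 mo = £750,521.00…
Interest (4.8%/yr ÷ 12 = 0.4%/month): £3,063,351.00 × ((1 + 0.004)^14 − 1) = £176,080.0502…
Total = £3,063,351.00 + £995,589.0750 + £176,080.0502… = £4,235,020.13

£4,235,020.13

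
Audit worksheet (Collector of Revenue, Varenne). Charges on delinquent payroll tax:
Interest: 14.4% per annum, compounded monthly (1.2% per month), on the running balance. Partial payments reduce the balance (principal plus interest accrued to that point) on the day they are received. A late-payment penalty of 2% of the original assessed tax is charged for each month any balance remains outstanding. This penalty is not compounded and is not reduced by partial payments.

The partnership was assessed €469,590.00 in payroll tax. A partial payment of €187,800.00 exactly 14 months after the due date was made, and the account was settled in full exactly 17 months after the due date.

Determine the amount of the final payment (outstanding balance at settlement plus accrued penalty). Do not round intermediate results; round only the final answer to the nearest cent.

Balance at month 14: €469,590.0000 × (1 + 0.012)^14 = €554,939.9811…
After €187,800.00 payment: €554,939.9811… − €187,800.00 = €367,139.9811…
Balance at month 17: €367,139.9811… × (1 + 0.012)^3 = €380,516.2593…
Penalty: 17 × 2% × €469,590.00 = €159,660.60
Final settlement = outstanding balance + penalty = €380,516.2593… + €159,660.60 = €540,176.86

€540,176.86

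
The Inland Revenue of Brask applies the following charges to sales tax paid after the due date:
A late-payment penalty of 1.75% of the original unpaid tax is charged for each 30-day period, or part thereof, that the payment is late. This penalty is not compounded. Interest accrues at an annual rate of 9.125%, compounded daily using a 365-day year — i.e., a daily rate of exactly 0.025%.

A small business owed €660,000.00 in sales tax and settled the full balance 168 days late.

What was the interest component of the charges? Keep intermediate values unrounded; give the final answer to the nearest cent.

€28,306.74

Interest: €660,000.00 × ((1 + 0.00025)^168 − 1) = €660,000.00 × 0.04288900… = €28,306.7430…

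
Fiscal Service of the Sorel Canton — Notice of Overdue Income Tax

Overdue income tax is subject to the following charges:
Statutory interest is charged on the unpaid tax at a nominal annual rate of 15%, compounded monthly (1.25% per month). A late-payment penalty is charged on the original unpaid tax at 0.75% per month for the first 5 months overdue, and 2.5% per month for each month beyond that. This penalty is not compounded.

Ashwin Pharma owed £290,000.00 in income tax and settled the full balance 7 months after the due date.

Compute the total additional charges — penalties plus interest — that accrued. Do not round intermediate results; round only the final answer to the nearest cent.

Penalty, months 1–5: 5 × 0.75% × £290,000.00 = £10,875.00
Penalty, months 6–7: 2 × 2.5% × £290,000.00 = £14,500.00
Interest: £290,000.00 × ((1 + 0.0125)^7 − 1) = £290,000.00 × 0.0908505… = £26,346.6364…
Penalties + interest = £25,375.0000 + £26,346.6364… = £51,721.64

£51,721.64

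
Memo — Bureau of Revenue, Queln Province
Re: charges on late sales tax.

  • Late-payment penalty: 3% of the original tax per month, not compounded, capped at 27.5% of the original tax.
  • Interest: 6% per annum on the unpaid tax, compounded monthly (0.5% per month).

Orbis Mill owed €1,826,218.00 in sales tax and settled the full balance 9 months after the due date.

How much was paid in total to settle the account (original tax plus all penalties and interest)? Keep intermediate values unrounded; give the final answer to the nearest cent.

€2,403,139.59

Penalty: 9 × 3% × €1,826,218.00 = €493,078.86 (below the 27.5% cap of €502,209.95)
Interest: €1,826,218.00 × ((1 + 0.005)^9 − 1) = €1,826,218.00 × 0.0459106… = €83,842.7260…
Total = €1,826,218.00 + €493,078.8600 + €83,842.7260… = €2,403,139.59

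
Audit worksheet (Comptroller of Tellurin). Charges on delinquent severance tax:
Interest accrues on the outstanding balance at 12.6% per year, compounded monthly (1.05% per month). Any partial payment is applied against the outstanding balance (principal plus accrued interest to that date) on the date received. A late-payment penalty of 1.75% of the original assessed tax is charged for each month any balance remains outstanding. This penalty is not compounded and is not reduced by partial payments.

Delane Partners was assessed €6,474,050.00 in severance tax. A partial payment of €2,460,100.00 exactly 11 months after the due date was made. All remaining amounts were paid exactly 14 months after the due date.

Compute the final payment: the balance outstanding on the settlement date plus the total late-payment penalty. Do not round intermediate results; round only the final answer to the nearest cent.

Balance at month 11: €6,474,050.0000 × (1 + 0.0105)^11 = €7,262,322.7461…
After €2,460,100.00 payment: €7,262,322.7461… − €2,460,100.00 = €4,802,222.7461…
Balance at month 14: €4,802,222.7461… × (1 + 0.0105)^3 = €4,955,086.6570…
Penalty: 14 × 1.75% × €6,474,050.00 = €1,586,142.25
Final settlement = outstanding balance + penalty = €4,955,086.6570… + €1,586,142.25 = €6,541,228.91

€6,541,228.91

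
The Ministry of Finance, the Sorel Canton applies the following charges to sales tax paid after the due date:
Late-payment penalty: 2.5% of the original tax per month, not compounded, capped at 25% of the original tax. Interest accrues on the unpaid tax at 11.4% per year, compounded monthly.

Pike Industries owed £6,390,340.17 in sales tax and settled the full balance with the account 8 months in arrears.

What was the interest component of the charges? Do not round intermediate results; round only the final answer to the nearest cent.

Interest (11.4%/yr ÷ 12 = 0.95%/month): £6,390,340.17 × ((1 + 0.0095)^8 − 1) = £502,124.7332…

£502,124.73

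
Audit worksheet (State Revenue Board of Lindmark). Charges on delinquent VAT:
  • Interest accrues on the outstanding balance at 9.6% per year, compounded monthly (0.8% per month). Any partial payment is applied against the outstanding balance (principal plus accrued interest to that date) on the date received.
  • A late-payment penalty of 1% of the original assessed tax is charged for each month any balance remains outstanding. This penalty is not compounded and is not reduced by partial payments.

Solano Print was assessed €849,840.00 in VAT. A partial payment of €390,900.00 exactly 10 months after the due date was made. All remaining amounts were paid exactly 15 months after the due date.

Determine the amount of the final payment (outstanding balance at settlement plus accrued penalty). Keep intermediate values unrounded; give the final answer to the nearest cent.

€678,422.35

Balance at month 10: €849,840.0000 × (1 + 0.008)^10 = €920,327.6914…
After €390,900.00 payment: €920,327.6914… − €390,900.00 = €529,427.6914…
Balance at month 15: €529,427.6914… × (1 + 0.008)^5 = €550,946.3543…
Penalty: 15 × 1% × €849,840.00 = €127,476.00
Final settlement = outstanding balance + penalty = €550,946.3543… + €127,476.00 = €678,422.35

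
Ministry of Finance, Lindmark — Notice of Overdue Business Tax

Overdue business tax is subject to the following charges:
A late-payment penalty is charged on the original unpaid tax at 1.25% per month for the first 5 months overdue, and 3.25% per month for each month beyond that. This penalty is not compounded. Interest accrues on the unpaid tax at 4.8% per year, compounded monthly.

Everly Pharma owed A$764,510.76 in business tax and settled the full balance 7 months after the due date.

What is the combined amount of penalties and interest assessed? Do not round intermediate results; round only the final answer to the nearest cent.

A$119,140.02

Penalty, months 1–5: 5 × 1.25% × A$764,510.76 = A$47,781.92…
Penalty, months 6–7: 2 × 3.25% × A$764,510.76 = A$49,693.20…
Interest (4.8%/yr ÷ 12 = 0.4%/month): A$764,510.76 × ((1 + 0.004)^7 − 1) = A$21,664.8963…
Penalties + interest = A$97,475.1219 + A$21,664.8963… = A$119,140.02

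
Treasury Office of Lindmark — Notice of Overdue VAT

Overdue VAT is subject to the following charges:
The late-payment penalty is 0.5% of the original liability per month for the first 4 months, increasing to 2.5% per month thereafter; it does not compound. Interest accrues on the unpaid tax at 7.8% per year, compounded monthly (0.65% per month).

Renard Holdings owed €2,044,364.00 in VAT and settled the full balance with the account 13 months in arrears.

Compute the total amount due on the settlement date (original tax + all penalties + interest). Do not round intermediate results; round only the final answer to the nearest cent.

€2,724,882.35

Penalty, months 1–4: 4 × 0.5% × €2,044,364.00 = €40,887.28
Penalty, months 5–13: 9 × 2.5% × €2,044,364.00 = €459,981.90
Interest: €2,044,364.00 × ((1 + 0.0065)^13 − 1) = €2,044,364.00 × 0.0878753… = €179,649.1696…
Total = €2,044,364.00 + €500,869.1800 + €179,649.1696… = €2,724,882.35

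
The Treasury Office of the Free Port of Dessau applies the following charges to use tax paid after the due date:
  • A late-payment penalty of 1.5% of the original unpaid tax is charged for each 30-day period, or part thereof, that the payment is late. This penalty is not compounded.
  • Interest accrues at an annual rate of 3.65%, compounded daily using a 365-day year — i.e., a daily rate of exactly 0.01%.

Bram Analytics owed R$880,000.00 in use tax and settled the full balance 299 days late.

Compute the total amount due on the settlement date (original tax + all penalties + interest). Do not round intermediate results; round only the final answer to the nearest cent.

Penalty periods: ⌈299/30⌉ = 10; penalty = 10 × 1.5% × R$880,000.00 = R$132,000.00
Interest: R$880,000.00 × ((1 + 0.0001)^299 − 1) = R$880,000.00 × 0.03034995… = R$26,707.9590…
Total = R$880,000.00 + R$132,000.0000 + R$26,707.9590… = R$1,038,707.96

R$1,038,707.96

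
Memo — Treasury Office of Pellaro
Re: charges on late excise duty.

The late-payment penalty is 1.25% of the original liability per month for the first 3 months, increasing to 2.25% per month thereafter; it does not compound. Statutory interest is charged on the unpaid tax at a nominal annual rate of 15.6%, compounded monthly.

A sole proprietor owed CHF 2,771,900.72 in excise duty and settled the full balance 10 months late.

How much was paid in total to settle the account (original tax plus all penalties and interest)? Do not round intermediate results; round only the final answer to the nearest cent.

Penalty, months 1–3: 3 × 1.25% × CHF 2,771,900.72 = CHF 103,946.28…
Penalty, months 4–10: 7 × 2.25% × CHF 2,771,900.72 = CHF 436,574.36…
Interest (15.6%/yr ÷ 12 = 1.3%/month): CHF 2,771,900.72 × ((1 + 0.013)^10 − 1) = CHF 382,175.0700…
Total = CHF 2,771,900.72 + CHF 540,520.6404 + CHF 382,175.0700… = CHF 3,694,596.43

CHF 3,694,596.43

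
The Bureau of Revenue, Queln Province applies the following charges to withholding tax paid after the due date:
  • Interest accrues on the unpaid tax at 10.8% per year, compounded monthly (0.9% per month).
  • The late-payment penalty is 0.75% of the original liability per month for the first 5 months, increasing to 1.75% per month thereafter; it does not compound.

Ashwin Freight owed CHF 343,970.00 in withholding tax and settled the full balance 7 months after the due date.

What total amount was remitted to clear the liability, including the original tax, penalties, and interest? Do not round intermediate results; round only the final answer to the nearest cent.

CHF 391,171.88

Penalty, months 1–5: 5 × 0.75% × CHF 343,970.00 = CHF 12,898.88…
Penalty, months 6–7: 2 × 1.75% × CHF 343,970.00 = CHF 12,038.95
Interest: CHF 343,970.00 × ((1 + 0.009)^7 − 1) = CHF 343,970.00 × 0.0647267… = CHF 22,264.0588…
Total = CHF 343,970.00 + CHF 24,937.8250 + CHF 22,264.0588… = CHF 391,171.88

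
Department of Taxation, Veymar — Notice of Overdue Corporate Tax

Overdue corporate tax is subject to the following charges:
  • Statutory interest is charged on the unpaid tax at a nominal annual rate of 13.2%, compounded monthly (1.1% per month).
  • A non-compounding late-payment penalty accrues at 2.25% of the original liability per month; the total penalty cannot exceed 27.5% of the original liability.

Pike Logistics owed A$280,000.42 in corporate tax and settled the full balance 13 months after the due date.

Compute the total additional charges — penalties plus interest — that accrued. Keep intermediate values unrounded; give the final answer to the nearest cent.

Penalty (uncapped): 13 × 2.25% × A$280,000.42 = A$81,900.12…; cap = 27.5% × A$280,000.42 = A$77,000.12… → penalty = A$77,000.12…
Interest: A$280,000.42 × ((1 + 0.011)^13 − 1) = A$280,000.42 × 0.1528293… = A$42,792.2807…
Penalties + interest = A$77,000.1155 + A$42,792.2807… = A$119,792.40

A$119,792.40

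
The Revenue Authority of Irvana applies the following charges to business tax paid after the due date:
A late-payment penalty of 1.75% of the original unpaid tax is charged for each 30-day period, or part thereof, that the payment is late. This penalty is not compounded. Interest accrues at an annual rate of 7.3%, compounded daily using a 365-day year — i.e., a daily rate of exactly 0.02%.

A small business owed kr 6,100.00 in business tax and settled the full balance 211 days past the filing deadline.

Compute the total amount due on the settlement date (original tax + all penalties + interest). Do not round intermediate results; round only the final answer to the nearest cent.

kr 7,216.90

Penalty periods: ⌈211/30⌉ = 8; penalty = 8 × 1.75% × kr 6,100.00 = kr 854.00
Interest: kr 6,100.00 × ((1 + 0.0002)^211 − 1) = kr 6,100.00 × 0.04309868… = kr 262.9019…
Total = kr 6,100.00 + kr 854.0000 + kr 262.9019… = kr 7,216.90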